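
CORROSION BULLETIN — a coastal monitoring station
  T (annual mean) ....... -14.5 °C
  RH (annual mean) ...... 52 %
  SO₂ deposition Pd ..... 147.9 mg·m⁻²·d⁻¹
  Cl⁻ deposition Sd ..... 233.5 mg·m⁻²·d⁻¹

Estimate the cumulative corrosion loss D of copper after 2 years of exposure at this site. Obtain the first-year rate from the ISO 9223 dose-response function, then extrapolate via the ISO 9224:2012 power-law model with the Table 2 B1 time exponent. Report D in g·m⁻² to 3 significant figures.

D(2) = 2.30 g·m⁻²

copper: T≤10 °C ⇒ hinge +0.126·(-14.5−10) = -3.0870
  Pd branch = 0.0053·Pd^0.26·e^(0.059·RH+f) = 0.01906 μm/a
  Cl⁻ term: 0.01025·233.5^0.27·exp(0.036·52+0.049·-14.5) = 0.1428
  sum: 0.01906 + 0.1428 → r_corr = 0.1618 μm/a
Power-law: D(2) = r_corr · 2^0.667
  D(2) = 0.1618 × 2^0.667 = 0.1618 × 1.588 = 0.2569 μm
  Mass loss = 0.2569 μm × 8.96 g/cm³ = 2.302 g·m⁻²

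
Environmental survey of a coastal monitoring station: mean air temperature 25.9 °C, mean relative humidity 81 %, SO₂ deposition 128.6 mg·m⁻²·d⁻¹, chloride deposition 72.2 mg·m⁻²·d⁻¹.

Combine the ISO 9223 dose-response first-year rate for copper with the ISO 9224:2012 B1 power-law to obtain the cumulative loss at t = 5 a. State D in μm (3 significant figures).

D(5) = 8.08 μm

copper: T>10 °C ⇒ hinge -0.080·(25.9−10) = -1.2720
  Pd branch = 0.0053·Pd^0.26·e^(0.059·RH+f) = 0.6248 μm/a
  Cl⁻ term: 0.01025·72.2^0.27·exp(0.036·81+0.049·25.9) = 2.138
  r_corr = 0.6248 + 2.138 = 2.763 μm/a
Power-law: D(5) = r_corr · 5^0.667
  D(5) = 2.763 × 5^0.667 = 2.763 × 2.926 = 8.084 μm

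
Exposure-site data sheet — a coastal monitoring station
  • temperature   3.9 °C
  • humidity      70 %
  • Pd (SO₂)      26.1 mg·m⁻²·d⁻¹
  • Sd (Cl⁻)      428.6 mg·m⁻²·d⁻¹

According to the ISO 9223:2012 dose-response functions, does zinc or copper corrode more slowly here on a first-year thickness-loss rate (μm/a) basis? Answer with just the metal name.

copper

zinc: f(T) = +0.038·(T−10) [T≤10 °C] = -0.2318
  sulphur-dioxide contribution → 1.076 μm/a
  chloride contribution → 1.35 μm/a
  ⇒ r_corr(zinc) = 2.426 μm/a
copper: T≤10 °C ⇒ hinge +0.126·(3.9−10) = -0.7686
  sulphur-dioxide contribution → 0.3568 μm/a
  chloride contribution → 0.7921 μm/a
  total first-year rate 1.149 μm/a
Ordering by μm/a: zinc (2.43) > copper (1.15)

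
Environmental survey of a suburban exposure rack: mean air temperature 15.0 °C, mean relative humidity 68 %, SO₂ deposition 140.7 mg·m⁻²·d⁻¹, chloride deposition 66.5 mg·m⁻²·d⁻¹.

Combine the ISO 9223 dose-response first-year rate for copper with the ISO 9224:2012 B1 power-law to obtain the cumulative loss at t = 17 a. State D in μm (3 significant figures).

copper: T>10 °C ⇒ hinge -0.080·(15.0−10) = -0.4000
  sulphur-dioxide contribution → 0.7104 μm/a
  chloride contribution → 0.7678 μm/a
  ⇒ r_corr(copper) = 1.478 μm/a
Power-law: D(17) = r_corr · 17^0.667
  D(17) = 1.478 × 17^0.667 = 1.478 × 6.618 = 9.782 μm

D(17) = 9.78 μm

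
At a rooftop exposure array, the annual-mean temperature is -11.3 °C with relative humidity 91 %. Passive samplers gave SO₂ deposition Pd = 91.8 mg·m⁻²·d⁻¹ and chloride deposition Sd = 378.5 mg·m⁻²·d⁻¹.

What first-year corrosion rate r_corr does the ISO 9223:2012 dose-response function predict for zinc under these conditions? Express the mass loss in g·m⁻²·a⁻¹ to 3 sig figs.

r_corr = 22.6 g·m⁻²·a⁻¹

zinc: T≤10 °C ⇒ hinge +0.038·(-11.3−10) = -0.8094
  SO₂ term: 0.0129·91.8^0.44·exp(0.046·91-0.8094) = 2.759
  Cl⁻ term: 0.0175·378.5^0.57·exp(0.008·91+0.085·-11.3) = 0.4088
  sum: 2.759 + 0.4088 → r_corr = 3.167 μm/a
Convert to mass loss: 3.167 μm/a × 7.14 g/cm³ = 22.62 g·m⁻²·a⁻¹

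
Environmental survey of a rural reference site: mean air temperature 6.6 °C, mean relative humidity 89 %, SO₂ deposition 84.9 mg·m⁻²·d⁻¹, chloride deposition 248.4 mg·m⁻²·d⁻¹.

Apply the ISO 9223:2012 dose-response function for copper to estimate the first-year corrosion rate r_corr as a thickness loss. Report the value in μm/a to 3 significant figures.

copper: f(T) = +0.126·(T−10) [T≤10 °C] = -0.4284
  SO₂ term: 0.0053·84.9^0.26·exp(0.059·89-0.4284) = 2.09
  Cl⁻ term: 0.01025·248.4^0.27·exp(0.036·89+0.049·6.6) = 1.546
  sum: 2.09 + 1.546 → r_corr = 3.637 μm/a

r_corr = 3.64 μm/a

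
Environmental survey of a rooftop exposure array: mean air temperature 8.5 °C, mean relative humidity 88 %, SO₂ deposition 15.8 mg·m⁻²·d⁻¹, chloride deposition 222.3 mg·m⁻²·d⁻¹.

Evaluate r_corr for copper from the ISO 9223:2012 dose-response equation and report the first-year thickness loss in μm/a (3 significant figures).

copper: temperature factor f = +0.126·(-1.5) = -0.1890
  SO₂ term: 0.0053·15.8^0.26·exp(0.059·88-0.1890) = 1.617
  Cl⁻ term: 0.01025·222.3^0.27·exp(0.036·88+0.049·8.5) = 1.589
  r_corr = 1.617 + 1.589 = 3.206 μm/a

r_corr = 3.21 μm/a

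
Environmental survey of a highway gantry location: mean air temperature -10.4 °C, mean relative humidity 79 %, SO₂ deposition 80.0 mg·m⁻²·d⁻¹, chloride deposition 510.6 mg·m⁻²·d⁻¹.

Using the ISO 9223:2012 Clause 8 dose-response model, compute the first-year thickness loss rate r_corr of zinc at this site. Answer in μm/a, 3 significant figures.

zinc: temperature factor f = +0.038·(-20.4) = -0.7752
  Pd branch = 0.0129·Pd^0.44·e^(0.046·RH+f) = 1.547 μm/a
  Cl⁻ term: 0.0175·510.6^0.57·exp(0.008·79+0.085·-10.4) = 0.4756
  sum: 1.547 + 0.4756 → r_corr = 2.023 μm/a

r_corr = 2.02 μm/a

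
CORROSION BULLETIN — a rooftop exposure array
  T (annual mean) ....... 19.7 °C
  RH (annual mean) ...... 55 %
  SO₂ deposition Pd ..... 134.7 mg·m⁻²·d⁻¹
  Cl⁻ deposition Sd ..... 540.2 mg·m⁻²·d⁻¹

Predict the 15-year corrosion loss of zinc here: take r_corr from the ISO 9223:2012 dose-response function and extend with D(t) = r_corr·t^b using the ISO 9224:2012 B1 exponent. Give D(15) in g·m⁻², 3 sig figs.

zinc: temperature factor f = -0.071·(9.7) = -0.6887
  Pd branch = 0.0129·Pd^0.44·e^(0.046·RH+f) = 0.7034 μm/a
  Cl⁻ term: 0.0175·540.2^0.57·exp(0.008·55+0.085·19.7) = 5.235
  r_corr = 0.7034 + 5.235 = 5.938 μm/a
Long-term exponent b (ISO 9224 Table 2, B1) = 0.813
  D(15) = 5.938 × 15^0.813 = 5.938 × 9.04 = 53.68 μm
  Mass loss = 53.68 μm × 7.14 g/cm³ = 383.3 g·m⁻²

D(15) = 383 g·m⁻²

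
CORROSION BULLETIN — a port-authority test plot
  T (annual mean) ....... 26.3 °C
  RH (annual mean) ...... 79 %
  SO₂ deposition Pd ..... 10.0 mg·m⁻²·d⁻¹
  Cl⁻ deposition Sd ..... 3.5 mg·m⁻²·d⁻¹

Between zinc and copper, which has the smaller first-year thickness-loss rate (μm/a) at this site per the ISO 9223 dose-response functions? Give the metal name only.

zinc

zinc: T>10 °C ⇒ hinge -0.071·(26.3−10) = -1.1573
  sulphur-dioxide contribution → 0.4229 μm/a
  chloride contribution → 0.6288 μm/a
  total first-year rate 1.052 μm/a
copper: T>10 °C ⇒ hinge -0.080·(26.3−10) = -1.3040
  sulphur-dioxide contribution → 0.2768 μm/a
  chloride contribution → 0.8963 μm/a
  total first-year rate 1.173 μm/a
Ordering by μm/a: copper (1.17) > zinc (1.05)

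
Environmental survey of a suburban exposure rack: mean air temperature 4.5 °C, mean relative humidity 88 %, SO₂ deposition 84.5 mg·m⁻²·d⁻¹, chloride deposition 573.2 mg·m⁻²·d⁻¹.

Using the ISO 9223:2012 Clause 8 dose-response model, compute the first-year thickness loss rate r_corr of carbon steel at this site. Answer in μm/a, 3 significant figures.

carbon steel: T≤10 °C ⇒ hinge +0.150·(4.5−10) = -0.8250
  SO₂ term: 1.77·84.5^0.52·exp(0.02·88-0.8250) = 45.29
  Cl⁻ term: 0.102·573.2^0.62·exp(0.033·88+0.04·4.5) = 114.3
  sum: 45.29 + 114.3 → r_corr = 159.6 μm/a

r_corr = 160 μm/a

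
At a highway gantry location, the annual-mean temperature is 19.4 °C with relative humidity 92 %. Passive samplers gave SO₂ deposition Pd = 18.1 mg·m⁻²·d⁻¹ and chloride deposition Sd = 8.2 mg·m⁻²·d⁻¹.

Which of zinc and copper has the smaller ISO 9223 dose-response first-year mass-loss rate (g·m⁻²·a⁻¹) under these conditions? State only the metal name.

zinc

zinc: temperature factor f = -0.071·(9.4) = -0.6674
  sulphur-dioxide contribution → 1.63 μm/a
  chloride contribution → 0.6305 μm/a
  ⇒ r_corr(zinc) = 2.26 μm/a
  mass loss = 2.26 μm/a × 7.14 g/cm³ = 16.14 g·m⁻²·a⁻¹
copper: f(T) = -0.080·(T−10) [T>10 °C] = -0.7520
  sulphur-dioxide contribution → 1.208 μm/a
  chloride contribution → 1.284 μm/a
  total first-year rate 2.492 μm/a
  mass loss = 2.492 μm/a × 8.96 g/cm³ = 22.33 g·m⁻²·a⁻¹
Ordering by g·m⁻²·a⁻¹: copper (22.3) > zinc (16.1)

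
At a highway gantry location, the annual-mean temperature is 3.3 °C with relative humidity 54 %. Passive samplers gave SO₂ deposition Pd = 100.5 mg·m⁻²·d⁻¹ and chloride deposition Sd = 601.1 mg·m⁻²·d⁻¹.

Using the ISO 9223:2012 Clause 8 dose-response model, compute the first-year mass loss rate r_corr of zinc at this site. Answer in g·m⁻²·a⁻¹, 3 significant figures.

r_corr = 16.3 g·m⁻²·a⁻¹

zinc: T≤10 °C ⇒ hinge +0.038·(3.3−10) = -0.2546
  SO₂ term: 0.0129·100.5^0.44·exp(0.046·54-0.2546) = 0.9115
  Cl⁻ term: 0.0175·601.1^0.57·exp(0.008·54+0.085·3.3) = 1.369
  sum: 0.9115 + 1.369 → r_corr = 2.281 μm/a
Convert to mass loss: 2.281 μm/a × 7.14 g/cm³ = 16.28 g·m⁻²·a⁻¹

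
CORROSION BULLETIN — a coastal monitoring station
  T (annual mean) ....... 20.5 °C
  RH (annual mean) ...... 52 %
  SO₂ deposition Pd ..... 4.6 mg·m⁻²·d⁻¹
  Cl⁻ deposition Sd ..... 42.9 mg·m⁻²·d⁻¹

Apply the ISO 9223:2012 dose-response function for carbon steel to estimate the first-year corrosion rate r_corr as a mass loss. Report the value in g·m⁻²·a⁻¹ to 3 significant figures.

r_corr = 153 g·m⁻²·a⁻¹

carbon steel: temperature factor f = -0.054·(10.5) = -0.5670
  sulphur-dioxide contribution → 6.281 μm/a
  chloride contribution → 13.25 μm/a
  total first-year rate 19.53 μm/a
Convert to mass loss: 19.53 μm/a × 7.85 g/cm³ = 153.3 g·m⁻²·a⁻¹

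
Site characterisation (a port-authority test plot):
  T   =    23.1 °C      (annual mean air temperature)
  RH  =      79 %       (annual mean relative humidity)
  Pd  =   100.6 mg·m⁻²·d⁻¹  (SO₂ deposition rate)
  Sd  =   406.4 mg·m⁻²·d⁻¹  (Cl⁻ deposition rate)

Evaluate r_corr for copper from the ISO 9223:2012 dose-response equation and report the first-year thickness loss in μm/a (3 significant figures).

r_corr = 3.42 μm/a

copper: T>10 °C ⇒ hinge -0.080·(23.1−10) = -1.0480
  sulphur-dioxide contribution → 0.6517 μm/a
  chloride contribution → 2.766 μm/a
  ⇒ r_corr(copper) = 3.418 μm/a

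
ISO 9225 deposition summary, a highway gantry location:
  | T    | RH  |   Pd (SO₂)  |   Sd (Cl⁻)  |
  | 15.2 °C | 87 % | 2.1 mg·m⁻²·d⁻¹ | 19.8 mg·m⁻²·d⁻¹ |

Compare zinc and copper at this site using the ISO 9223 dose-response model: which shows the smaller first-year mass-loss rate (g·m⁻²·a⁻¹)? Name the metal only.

zinc

zinc: T>10 °C ⇒ hinge -0.071·(15.2−10) = -0.3692
  Pd branch = 0.0129·Pd^0.44·e^(0.046·RH+f) = 0.6762 μm/a
  Sd branch = 0.0175·Sd^0.57·e^(0.008·RH+0.085·T) = 0.7007 μm/a
  sum: 0.6762 + 0.7007 → r_corr = 1.377 μm/a
  mass loss = 1.377 μm/a × 7.14 g/cm³ = 9.831 g·m⁻²·a⁻¹
copper: T>10 °C ⇒ hinge -0.080·(15.2−10) = -0.4160
  Pd branch = 0.0053·Pd^0.26·e^(0.059·RH+f) = 0.7188 μm/a
  Sd branch = 0.01025·Sd^0.27·e^(0.036·RH+0.049·T) = 1.108 μm/a
  sum: 0.7188 + 1.108 → r_corr = 1.827 μm/a
  mass loss = 1.827 μm/a × 8.96 g/cm³ = 16.37 g·m⁻²·a⁻¹
Ordering by g·m⁻²·a⁻¹: copper (16.4) > zinc (9.83)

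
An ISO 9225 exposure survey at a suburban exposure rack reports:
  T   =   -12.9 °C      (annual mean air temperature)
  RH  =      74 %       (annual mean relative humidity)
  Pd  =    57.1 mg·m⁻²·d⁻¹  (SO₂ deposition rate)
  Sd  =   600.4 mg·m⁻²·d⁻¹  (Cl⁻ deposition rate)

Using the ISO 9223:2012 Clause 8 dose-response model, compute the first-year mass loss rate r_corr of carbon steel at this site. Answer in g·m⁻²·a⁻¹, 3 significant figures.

carbon steel: temperature factor f = +0.150·(-22.9) = -3.4350
  SO₂ term: 1.77·57.1^0.52·exp(0.02·74-3.4350) = 2.053
  Cl⁻ term: 0.102·600.4^0.62·exp(0.033·74+0.04·-12.9) = 36.96
  sum: 2.053 + 36.96 → r_corr = 39.01 μm/a
Convert to mass loss: 39.01 μm/a × 7.85 g/cm³ = 306.2 g·m⁻²·a⁻¹

r_corr = 306 g·m⁻²·a⁻¹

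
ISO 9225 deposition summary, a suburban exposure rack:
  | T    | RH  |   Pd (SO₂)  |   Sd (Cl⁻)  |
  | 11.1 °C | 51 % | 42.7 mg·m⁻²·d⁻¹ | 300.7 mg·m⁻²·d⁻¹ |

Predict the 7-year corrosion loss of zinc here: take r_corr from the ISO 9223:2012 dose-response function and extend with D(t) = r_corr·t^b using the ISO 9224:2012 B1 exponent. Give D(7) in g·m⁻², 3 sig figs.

D(7) = 83.3 g·m⁻²

zinc: f(T) = -0.071·(T−10) [T>10 °C] = -0.0781
  sulphur-dioxide contribution → 0.65 μm/a
  chloride contribution → 1.748 μm/a
  ⇒ r_corr(zinc) = 2.398 μm/a
Long-term exponent b (ISO 9224 Table 2, B1) = 0.813
  D(7) = 2.398 × 7^0.813 = 2.398 × 4.865 = 11.67 μm
  Mass loss = 11.67 μm × 7.14 g/cm³ = 83.29 g·m⁻²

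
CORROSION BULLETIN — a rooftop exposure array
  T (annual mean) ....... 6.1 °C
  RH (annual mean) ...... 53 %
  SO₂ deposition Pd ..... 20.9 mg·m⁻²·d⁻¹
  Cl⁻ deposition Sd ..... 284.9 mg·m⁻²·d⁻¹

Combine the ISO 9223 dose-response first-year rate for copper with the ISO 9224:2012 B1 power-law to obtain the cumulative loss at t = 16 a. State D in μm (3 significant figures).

D(16) = 3.76 μm

copper: temperature factor f = +0.126·(-3.9) = -0.4914
  Pd branch = 0.0053·Pd^0.26·e^(0.059·RH+f) = 0.163 μm/a
  Sd branch = 0.01025·Sd^0.27·e^(0.036·RH+0.049·T) = 0.4285 μm/a
  r_corr = 0.163 + 0.4285 = 0.5915 μm/a
Long-term exponent b (ISO 9224 Table 2, B1) = 0.667
  D(16) = 0.5915 × 16^0.667 = 0.5915 × 6.355 = 3.759 μm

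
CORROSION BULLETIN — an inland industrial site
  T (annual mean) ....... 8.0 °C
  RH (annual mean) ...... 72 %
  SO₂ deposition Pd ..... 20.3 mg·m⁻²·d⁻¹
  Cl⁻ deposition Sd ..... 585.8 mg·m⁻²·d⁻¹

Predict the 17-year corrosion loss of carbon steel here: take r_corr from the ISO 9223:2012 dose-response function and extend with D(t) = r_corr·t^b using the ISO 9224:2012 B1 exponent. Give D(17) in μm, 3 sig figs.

D(17) = 462 μm

carbon steel: T≤10 °C ⇒ hinge +0.150·(8.0−10) = -0.3000
  Pd branch = 1.77·Pd^0.52·e^(0.02·RH+f) = 26.48 μm/a
  Cl⁻ term: 0.102·585.8^0.62·exp(0.033·72+0.04·8.0) = 78.61
  sum: 26.48 + 78.61 → r_corr = 105.1 μm/a
Power-law: D(17) = r_corr · 17^0.523
  D(17) = 105.1 × 17^0.523 = 105.1 × 4.401 = 462.5 μm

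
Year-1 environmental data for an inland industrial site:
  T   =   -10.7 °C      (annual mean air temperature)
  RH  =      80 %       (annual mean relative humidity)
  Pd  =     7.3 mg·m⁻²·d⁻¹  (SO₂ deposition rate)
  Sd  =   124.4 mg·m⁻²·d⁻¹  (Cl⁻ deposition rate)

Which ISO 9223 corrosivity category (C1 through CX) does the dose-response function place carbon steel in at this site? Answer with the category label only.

carbon steel: T≤10 °C ⇒ hinge +0.150·(-10.7−10) = -3.1050
  Pd branch = 1.77·Pd^0.52·e^(0.02·RH+f) = 1.105 μm/a
  Cl⁻ term: 0.102·124.4^0.62·exp(0.033·80+0.04·-10.7) = 18.54
  sum: 1.105 + 18.54 → r_corr = 19.64 μm/a
ISO 9223 Table 2 (carbon steel): 1.3 < 19.6 ≤ 25 μm/a ⇒ C2

C2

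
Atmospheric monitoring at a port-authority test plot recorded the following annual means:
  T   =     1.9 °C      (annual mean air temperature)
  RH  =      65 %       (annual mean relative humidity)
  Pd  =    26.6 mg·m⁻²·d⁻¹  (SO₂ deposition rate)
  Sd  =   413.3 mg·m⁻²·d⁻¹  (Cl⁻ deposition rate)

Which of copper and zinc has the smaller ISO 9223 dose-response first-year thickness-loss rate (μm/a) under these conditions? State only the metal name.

copper

copper: f(T) = +0.126·(T−10) [T≤10 °C] = -1.0206
  sulphur-dioxide contribution → 0.2075 μm/a
  chloride contribution → 0.594 μm/a
  total first-year rate 0.8015 μm/a
zinc: f(T) = +0.038·(T−10) [T≤10 °C] = -0.3078
  sulphur-dioxide contribution → 0.7987 μm/a
  chloride contribution → 1.072 μm/a
  total first-year rate 1.871 μm/a
Ordering by μm/a: zinc (1.87) > copper (0.802)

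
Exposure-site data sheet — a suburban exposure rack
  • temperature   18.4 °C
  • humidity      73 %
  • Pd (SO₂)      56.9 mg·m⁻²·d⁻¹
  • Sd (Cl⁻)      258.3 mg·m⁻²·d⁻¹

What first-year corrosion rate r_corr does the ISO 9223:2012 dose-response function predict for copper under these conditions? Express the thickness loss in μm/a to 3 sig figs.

r_corr = 2.14 μm/a

copper: f(T) = -0.080·(T−10) [T>10 °C] = -0.6720
  SO₂ term: 0.0053·56.9^0.26·exp(0.059·73-0.6720) = 0.5745
  Cl⁻ term: 0.01025·258.3^0.27·exp(0.036·73+0.049·18.4) = 1.566
  r_corr = 0.5745 + 1.566 = 2.141 μm/a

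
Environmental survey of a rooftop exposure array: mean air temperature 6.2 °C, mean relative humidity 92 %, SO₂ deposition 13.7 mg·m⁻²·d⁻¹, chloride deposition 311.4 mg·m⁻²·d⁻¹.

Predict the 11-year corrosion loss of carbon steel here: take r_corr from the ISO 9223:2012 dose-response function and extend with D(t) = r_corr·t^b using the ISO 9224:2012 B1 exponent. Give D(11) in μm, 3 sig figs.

D(11) = 421 μm

carbon steel: temperature factor f = +0.150·(-3.8) = -0.5700
  Pd branch = 1.77·Pd^0.52·e^(0.02·RH+f) = 24.58 μm/a
  Sd branch = 0.102·Sd^0.62·e^(0.033·RH+0.04·T) = 95.65 μm/a
  sum: 24.58 + 95.65 → r_corr = 120.2 μm/a
ISO 9224: D(t) = r_corr · t^b with b = 0.523 (carbon steel, B1)
  D(11) = 120.2 × 11^0.523 = 120.2 × 3.505 = 421.4 μm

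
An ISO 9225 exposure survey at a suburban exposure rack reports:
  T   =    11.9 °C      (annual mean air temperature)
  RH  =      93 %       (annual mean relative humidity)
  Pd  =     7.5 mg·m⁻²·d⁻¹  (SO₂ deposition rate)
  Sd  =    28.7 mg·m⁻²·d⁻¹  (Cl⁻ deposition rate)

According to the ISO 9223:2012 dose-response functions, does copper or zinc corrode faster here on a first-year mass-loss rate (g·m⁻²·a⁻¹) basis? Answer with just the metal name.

copper: T>10 °C ⇒ hinge -0.080·(11.9−10) = -0.1520
  Pd branch = 0.0053·Pd^0.26·e^(0.059·RH+f) = 1.857 μm/a
  Sd branch = 0.01025·Sd^0.27·e^(0.036·RH+0.049·T) = 1.293 μm/a
  r_corr = 1.857 + 1.293 = 3.15 μm/a
  mass loss = 3.15 μm/a × 8.96 g/cm³ = 28.22 g·m⁻²·a⁻¹
zinc: f(T) = -0.071·(T−10) [T>10 °C] = -0.1349
  Pd branch = 0.0129·Pd^0.44·e^(0.046·RH+f) = 1.972 μm/a
  Cl⁻ term: 0.0175·28.7^0.57·exp(0.008·93+0.085·11.9) = 0.6862
  sum: 1.972 + 0.6862 → r_corr = 2.658 μm/a
  mass loss = 2.658 μm/a × 7.14 g/cm³ = 18.98 g·m⁻²·a⁻¹
Ordering by g·m⁻²·a⁻¹: copper (28.2) > zinc (19)

copper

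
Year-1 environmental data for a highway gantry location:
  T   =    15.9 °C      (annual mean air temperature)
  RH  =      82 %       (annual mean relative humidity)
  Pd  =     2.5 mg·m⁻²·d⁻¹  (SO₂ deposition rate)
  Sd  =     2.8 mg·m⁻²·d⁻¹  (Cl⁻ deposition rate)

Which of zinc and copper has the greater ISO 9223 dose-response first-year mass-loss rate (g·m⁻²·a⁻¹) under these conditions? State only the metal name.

copper

zinc: f(T) = -0.071·(T−10) [T>10 °C] = -0.4189
  sulphur-dioxide contribution → 0.552 μm/a
  chloride contribution → 0.2343 μm/a
  total first-year rate 0.7863 μm/a
  mass loss = 0.7863 μm/a × 7.14 g/cm³ = 5.614 g·m⁻²·a⁻¹
copper: T>10 °C ⇒ hinge -0.080·(15.9−10) = -0.4720
  sulphur-dioxide contribution → 0.5295 μm/a
  chloride contribution → 0.5647 μm/a
  ⇒ r_corr(copper) = 1.094 μm/a
  mass loss = 1.094 μm/a × 8.96 g/cm³ = 9.804 g·m⁻²·a⁻¹
Ordering by g·m⁻²·a⁻¹: copper (9.8) > zinc (5.61)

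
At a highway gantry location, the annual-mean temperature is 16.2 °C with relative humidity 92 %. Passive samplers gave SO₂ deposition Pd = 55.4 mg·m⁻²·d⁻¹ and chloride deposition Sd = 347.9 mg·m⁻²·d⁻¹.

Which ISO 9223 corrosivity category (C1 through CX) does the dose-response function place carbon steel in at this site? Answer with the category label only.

CX

carbon steel: temperature factor f = -0.054·(6.2) = -0.3348
  sulphur-dioxide contribution → 64.31 μm/a
  chloride contribution → 152.8 μm/a
  ⇒ r_corr(carbon steel) = 217.2 μm/a
Category bounds: 200…700 μm/a bracket r_corr ⇒ CX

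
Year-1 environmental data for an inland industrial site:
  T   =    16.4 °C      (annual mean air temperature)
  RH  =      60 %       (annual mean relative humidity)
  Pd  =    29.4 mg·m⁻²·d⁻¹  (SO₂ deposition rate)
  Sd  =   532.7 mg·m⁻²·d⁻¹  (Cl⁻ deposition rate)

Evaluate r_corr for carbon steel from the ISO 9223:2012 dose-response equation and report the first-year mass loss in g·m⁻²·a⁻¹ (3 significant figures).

carbon steel: temperature factor f = -0.054·(6.4) = -0.3456
  SO₂ term: 1.77·29.4^0.52·exp(0.02·60-0.3456) = 24.13
  Cl⁻ term: 0.102·532.7^0.62·exp(0.033·60+0.04·16.4) = 69.79
  r_corr = 24.13 + 69.79 = 93.93 μm/a
Convert to mass loss: 93.93 μm/a × 7.85 g/cm³ = 737.3 g·m⁻²·a⁻¹

r_corr = 737 g·m⁻²·a⁻¹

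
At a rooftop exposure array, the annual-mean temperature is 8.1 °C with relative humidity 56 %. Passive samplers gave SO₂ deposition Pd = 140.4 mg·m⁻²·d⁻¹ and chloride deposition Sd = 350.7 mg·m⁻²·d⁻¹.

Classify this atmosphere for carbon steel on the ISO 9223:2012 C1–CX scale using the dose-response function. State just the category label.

carbon steel: f(T) = +0.150·(T−10) [T≤10 °C] = -0.2850
  SO₂ term: 1.77·140.4^0.52·exp(0.02·56-0.2850) = 53.36
  Cl⁻ term: 0.102·350.7^0.62·exp(0.033·56+0.04·8.1) = 33.86
  r_corr = 53.36 + 33.86 = 87.23 μm/a
Category bounds: 80…200 μm/a bracket r_corr ⇒ C5

C5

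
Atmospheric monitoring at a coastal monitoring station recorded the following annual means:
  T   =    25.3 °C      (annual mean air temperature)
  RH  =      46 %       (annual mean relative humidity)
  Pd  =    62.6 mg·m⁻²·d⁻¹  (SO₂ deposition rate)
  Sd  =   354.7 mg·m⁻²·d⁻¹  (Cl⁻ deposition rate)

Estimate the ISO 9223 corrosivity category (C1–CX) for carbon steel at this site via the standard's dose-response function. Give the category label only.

C4

carbon steel: T>10 °C ⇒ hinge -0.054·(25.3−10) = -0.8262
  Pd branch = 1.77·Pd^0.52·e^(0.02·RH+f) = 16.71 μm/a
  Cl⁻ term: 0.102·354.7^0.62·exp(0.033·46+0.04·25.3) = 48.78
  r_corr = 16.71 + 48.78 = 65.49 μm/a
Category bounds: 50…80 μm/a bracket r_corr ⇒ C4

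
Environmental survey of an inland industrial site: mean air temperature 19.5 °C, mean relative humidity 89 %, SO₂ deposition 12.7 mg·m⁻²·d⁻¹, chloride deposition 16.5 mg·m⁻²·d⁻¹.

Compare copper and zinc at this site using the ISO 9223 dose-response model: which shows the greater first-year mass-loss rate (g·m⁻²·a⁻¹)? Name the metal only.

copper

copper: f(T) = -0.080·(T−10) [T>10 °C] = -0.7600
  SO₂ term: 0.0053·12.7^0.26·exp(0.059·89-0.7600) = 0.9155
  Cl⁻ term: 0.01025·16.5^0.27·exp(0.036·89+0.049·19.5) = 1.399
  r_corr = 0.9155 + 1.399 = 2.315 μm/a
  mass loss = 2.315 μm/a × 8.96 g/cm³ = 20.74 g·m⁻²·a⁻¹
zinc: T>10 °C ⇒ hinge -0.071·(19.5−10) = -0.6745
  Pd branch = 0.0129·Pd^0.44·e^(0.046·RH+f) = 1.206 μm/a
  Sd branch = 0.0175·Sd^0.57·e^(0.008·RH+0.085·T) = 0.9248 μm/a
  sum: 1.206 + 0.9248 → r_corr = 2.131 μm/a
  mass loss = 2.131 μm/a × 7.14 g/cm³ = 15.21 g·m⁻²·a⁻¹
Ordering by g·m⁻²·a⁻¹: copper (20.7) > zinc (15.2)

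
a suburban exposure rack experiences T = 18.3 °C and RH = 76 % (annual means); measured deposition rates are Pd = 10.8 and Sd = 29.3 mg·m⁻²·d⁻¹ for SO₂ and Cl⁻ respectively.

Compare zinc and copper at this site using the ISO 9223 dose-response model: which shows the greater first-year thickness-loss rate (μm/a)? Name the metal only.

zinc: f(T) = -0.071·(T−10) [T>10 °C] = -0.5893
  sulphur-dioxide contribution → 0.6724 μm/a
  chloride contribution → 1.044 μm/a
  ⇒ r_corr(zinc) = 1.717 μm/a
copper: temperature factor f = -0.080·(8.3) = -0.6640
  sulphur-dioxide contribution → 0.4487 μm/a
  chloride contribution → 0.9648 μm/a
  ⇒ r_corr(copper) = 1.414 μm/a
Ordering by μm/a: zinc (1.72) > copper (1.41)

zinc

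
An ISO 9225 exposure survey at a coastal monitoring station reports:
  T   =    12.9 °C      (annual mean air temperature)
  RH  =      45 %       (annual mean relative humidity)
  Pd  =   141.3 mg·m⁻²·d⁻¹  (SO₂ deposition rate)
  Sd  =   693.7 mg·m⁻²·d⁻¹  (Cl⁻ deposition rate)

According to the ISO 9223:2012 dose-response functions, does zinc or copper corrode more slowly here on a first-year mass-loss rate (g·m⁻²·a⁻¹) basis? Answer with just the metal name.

zinc: f(T) = -0.071·(T−10) [T>10 °C] = -0.2059
  Pd branch = 0.0129·Pd^0.44·e^(0.046·RH+f) = 0.7349 μm/a
  Sd branch = 0.0175·Sd^0.57·e^(0.008·RH+0.085·T) = 3.126 μm/a
  r_corr = 0.7349 + 3.126 = 3.861 μm/a
  mass loss = 3.861 μm/a × 7.14 g/cm³ = 27.57 g·m⁻²·a⁻¹
copper: f(T) = -0.080·(T−10) [T>10 °C] = -0.2320
  Pd branch = 0.0053·Pd^0.26·e^(0.059·RH+f) = 0.2166 μm/a
  Sd branch = 0.01025·Sd^0.27·e^(0.036·RH+0.049·T) = 0.5701 μm/a
  sum: 0.2166 + 0.5701 → r_corr = 0.7866 μm/a
  mass loss = 0.7866 μm/a × 8.96 g/cm³ = 7.048 g·m⁻²·a⁻¹
Ordering by g·m⁻²·a⁻¹: zinc (27.6) > copper (7.05)

copper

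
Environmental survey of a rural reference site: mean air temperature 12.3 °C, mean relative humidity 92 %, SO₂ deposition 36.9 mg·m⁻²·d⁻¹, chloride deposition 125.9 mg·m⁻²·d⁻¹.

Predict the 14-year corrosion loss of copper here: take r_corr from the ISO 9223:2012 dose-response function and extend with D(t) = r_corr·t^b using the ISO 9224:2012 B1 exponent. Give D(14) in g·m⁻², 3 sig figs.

copper: temperature factor f = -0.080·(2.3) = -0.1840
  Pd branch = 0.0053·Pd^0.26·e^(0.059·RH+f) = 2.565 μm/a
  Cl⁻ term: 0.01025·125.9^0.27·exp(0.036·92+0.049·12.3) = 1.896
  sum: 2.565 + 1.896 → r_corr = 4.461 μm/a
ISO 9224: D(t) = r_corr · t^b with b = 0.667 (copper, B1)
  D(14) = 4.461 × 14^0.667 = 4.461 × 5.814 = 25.94 μm
  Mass loss = 25.94 μm × 8.96 g/cm³ = 232.4 g·m⁻²

D(14) = 232 g·m⁻²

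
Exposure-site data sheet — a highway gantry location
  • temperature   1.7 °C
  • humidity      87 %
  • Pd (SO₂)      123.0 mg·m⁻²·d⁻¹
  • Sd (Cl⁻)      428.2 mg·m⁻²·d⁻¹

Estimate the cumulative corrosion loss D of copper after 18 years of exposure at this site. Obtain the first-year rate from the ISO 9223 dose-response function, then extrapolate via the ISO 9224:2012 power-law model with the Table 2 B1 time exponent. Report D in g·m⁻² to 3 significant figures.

D(18) = 149 g·m⁻²

copper: f(T) = +0.126·(T−10) [T≤10 °C] = -1.0458
  sulphur-dioxide contribution → 1.103 μm/a
  chloride contribution → 1.311 μm/a
  ⇒ r_corr(copper) = 2.414 μm/a
Long-term exponent b (ISO 9224 Table 2, B1) = 0.667
  D(18) = 2.414 × 18^0.667 = 2.414 × 6.875 = 16.6 μm
  Mass loss = 16.6 μm × 8.96 g/cm³ = 148.7 g·m⁻²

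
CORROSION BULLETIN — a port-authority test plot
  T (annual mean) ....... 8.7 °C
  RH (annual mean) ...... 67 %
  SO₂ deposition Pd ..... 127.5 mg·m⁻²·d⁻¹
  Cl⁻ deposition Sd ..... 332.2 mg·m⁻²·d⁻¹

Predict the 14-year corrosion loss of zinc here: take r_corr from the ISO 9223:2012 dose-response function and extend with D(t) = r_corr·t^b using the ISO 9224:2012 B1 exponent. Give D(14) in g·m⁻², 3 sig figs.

zinc: temperature factor f = +0.038·(-1.3) = -0.0494
  SO₂ term: 0.0129·127.5^0.44·exp(0.046·67-0.0494) = 2.26
  Cl⁻ term: 0.0175·332.2^0.57·exp(0.008·67+0.085·8.7) = 1.715
  sum: 2.26 + 1.715 → r_corr = 3.974 μm/a
Power-law: D(14) = r_corr · 14^0.813
  D(14) = 3.974 × 14^0.813 = 3.974 × 8.547 = 33.97 μm
  Mass loss = 33.97 μm × 7.14 g/cm³ = 242.5 g·m⁻²

D(14) = 243 g·m⁻²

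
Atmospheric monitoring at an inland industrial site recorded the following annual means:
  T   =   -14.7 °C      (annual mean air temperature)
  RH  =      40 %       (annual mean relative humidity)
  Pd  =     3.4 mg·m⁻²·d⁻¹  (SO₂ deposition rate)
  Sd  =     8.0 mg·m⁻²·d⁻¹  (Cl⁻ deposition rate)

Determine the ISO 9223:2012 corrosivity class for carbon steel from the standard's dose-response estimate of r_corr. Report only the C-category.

carbon steel: T≤10 °C ⇒ hinge +0.150·(-14.7−10) = -3.7050
  Pd branch = 1.77·Pd^0.52·e^(0.02·RH+f) = 0.1831 μm/a
  Sd branch = 0.102·Sd^0.62·e^(0.033·RH+0.04·T) = 0.7699 μm/a
  r_corr = 0.1831 + 0.7699 = 0.953 μm/a
Category bounds: 0…1.3 μm/a bracket r_corr ⇒ C1

C1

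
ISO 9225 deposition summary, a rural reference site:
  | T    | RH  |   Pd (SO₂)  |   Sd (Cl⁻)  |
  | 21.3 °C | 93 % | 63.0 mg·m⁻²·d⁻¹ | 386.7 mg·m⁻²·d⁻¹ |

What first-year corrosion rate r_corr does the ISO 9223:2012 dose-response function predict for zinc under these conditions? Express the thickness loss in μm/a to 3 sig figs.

zinc: temperature factor f = -0.071·(11.3) = -0.8023
  SO₂ term: 0.0129·63.0^0.44·exp(0.046·93-0.8023) = 2.581
  Cl⁻ term: 0.0175·386.7^0.57·exp(0.008·93+0.085·21.3) = 6.718
  sum: 2.581 + 6.718 → r_corr = 9.299 μm/a

r_corr = 9.30 μm/a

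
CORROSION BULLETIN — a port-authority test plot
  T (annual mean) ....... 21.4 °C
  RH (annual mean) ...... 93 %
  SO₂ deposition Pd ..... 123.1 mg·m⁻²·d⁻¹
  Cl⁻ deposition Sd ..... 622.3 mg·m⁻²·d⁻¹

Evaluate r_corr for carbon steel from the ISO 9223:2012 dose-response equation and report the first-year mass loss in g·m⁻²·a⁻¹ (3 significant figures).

carbon steel: T>10 °C ⇒ hinge -0.054·(21.4−10) = -0.6156
  SO₂ term: 1.77·123.1^0.52·exp(0.02·93-0.6156) = 75.05
  Cl⁻ term: 0.102·622.3^0.62·exp(0.033·93+0.04·21.4) = 278.9
  r_corr = 75.05 + 278.9 = 354 μm/a
Convert to mass loss: 354 μm/a × 7.85 g/cm³ = 2779 g·m⁻²·a⁻¹

r_corr = 2.78e+03 g·m⁻²·a⁻¹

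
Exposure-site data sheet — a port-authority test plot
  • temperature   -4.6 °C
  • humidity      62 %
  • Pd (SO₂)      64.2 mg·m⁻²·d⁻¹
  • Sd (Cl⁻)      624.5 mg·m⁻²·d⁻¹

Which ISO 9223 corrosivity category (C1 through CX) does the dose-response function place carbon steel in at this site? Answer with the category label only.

carbon steel: f(T) = +0.150·(T−10) [T≤10 °C] = -2.1900
  sulphur-dioxide contribution → 5.961 μm/a
  chloride contribution → 35.52 μm/a
  total first-year rate 41.48 μm/a
ISO 9223 Table 2 (carbon steel): 25 < 41.5 ≤ 50 μm/a ⇒ C3

C3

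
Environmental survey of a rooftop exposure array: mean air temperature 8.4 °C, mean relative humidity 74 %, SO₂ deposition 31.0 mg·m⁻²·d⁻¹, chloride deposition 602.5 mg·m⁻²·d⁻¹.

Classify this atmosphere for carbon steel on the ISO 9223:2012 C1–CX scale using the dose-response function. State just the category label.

carbon steel: T≤10 °C ⇒ hinge +0.150·(8.4−10) = -0.2400
  SO₂ term: 1.77·31.0^0.52·exp(0.02·74-0.2400) = 36.48
  Sd branch = 0.102·Sd^0.62·e^(0.033·RH+0.04·T) = 86.82 μm/a
  sum: 36.48 + 86.82 → r_corr = 123.3 μm/a
123 μm/a falls in (80, 200] for carbon steel → category C5

C5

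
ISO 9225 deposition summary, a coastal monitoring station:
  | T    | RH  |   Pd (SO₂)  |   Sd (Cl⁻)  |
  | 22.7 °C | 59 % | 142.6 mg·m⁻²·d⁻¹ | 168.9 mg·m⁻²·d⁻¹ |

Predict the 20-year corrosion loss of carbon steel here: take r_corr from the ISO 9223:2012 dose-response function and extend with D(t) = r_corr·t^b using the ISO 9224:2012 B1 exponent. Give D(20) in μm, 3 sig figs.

carbon steel: f(T) = -0.054·(T−10) [T>10 °C] = -0.6858
  Pd branch = 1.77·Pd^0.52·e^(0.02·RH+f) = 38.26 μm/a
  Sd branch = 0.102·Sd^0.62·e^(0.033·RH+0.04·T) = 42.62 μm/a
  sum: 38.26 + 42.62 → r_corr = 80.88 μm/a
Long-term exponent b (ISO 9224 Table 2, B1) = 0.523
  D(20) = 80.88 × 20^0.523 = 80.88 × 4.791 = 387.5 μm

D(20) = 388 μm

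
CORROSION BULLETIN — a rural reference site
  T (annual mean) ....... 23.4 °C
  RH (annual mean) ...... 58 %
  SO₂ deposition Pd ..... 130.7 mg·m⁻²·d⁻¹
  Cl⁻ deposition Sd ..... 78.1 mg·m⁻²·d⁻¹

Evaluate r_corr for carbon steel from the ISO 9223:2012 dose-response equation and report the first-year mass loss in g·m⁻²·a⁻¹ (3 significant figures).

carbon steel: T>10 °C ⇒ hinge -0.054·(23.4−10) = -0.7236
  sulphur-dioxide contribution → 34.51 μm/a
  chloride contribution → 26.29 μm/a
  ⇒ r_corr(carbon steel) = 60.8 μm/a
Convert to mass loss: 60.8 μm/a × 7.85 g/cm³ = 477.3 g·m⁻²·a⁻¹

r_corr = 477 g·m⁻²·a⁻¹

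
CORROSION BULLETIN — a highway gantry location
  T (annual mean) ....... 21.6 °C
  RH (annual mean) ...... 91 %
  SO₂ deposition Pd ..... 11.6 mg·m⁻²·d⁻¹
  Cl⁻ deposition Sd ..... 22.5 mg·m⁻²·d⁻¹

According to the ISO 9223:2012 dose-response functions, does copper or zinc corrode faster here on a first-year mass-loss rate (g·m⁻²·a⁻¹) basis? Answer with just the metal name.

copper

copper: f(T) = -0.080·(T−10) [T>10 °C] = -0.9280
  Pd branch = 0.0053·Pd^0.26·e^(0.059·RH+f) = 0.8506 μm/a
  Cl⁻ term: 0.01025·22.5^0.27·exp(0.036·91+0.049·21.6) = 1.812
  sum: 0.8506 + 1.812 → r_corr = 2.663 μm/a
  mass loss = 2.663 μm/a × 8.96 g/cm³ = 23.86 g·m⁻²·a⁻¹
zinc: temperature factor f = -0.071·(11.6) = -0.8236
  Pd branch = 0.0129·Pd^0.44·e^(0.046·RH+f) = 1.095 μm/a
  Cl⁻ term: 0.0175·22.5^0.57·exp(0.008·91+0.085·21.6) = 1.341
  sum: 1.095 + 1.341 → r_corr = 2.435 μm/a
  mass loss = 2.435 μm/a × 7.14 g/cm³ = 17.39 g·m⁻²·a⁻¹
Ordering by g·m⁻²·a⁻¹: copper (23.9) > zinc (17.4)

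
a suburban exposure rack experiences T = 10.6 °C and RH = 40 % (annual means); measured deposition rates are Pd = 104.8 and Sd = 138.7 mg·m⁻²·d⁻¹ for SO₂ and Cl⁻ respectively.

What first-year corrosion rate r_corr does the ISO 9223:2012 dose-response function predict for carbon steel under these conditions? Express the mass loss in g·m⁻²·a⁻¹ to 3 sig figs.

r_corr = 434 g·m⁻²·a⁻¹

carbon steel: temperature factor f = -0.054·(0.6) = -0.0324
  SO₂ term: 1.77·104.8^0.52·exp(0.02·40-0.0324) = 42.85
  Sd branch = 0.102·Sd^0.62·e^(0.033·RH+0.04·T) = 12.42 μm/a
  sum: 42.85 + 12.42 → r_corr = 55.27 μm/a
Convert to mass loss: 55.27 μm/a × 7.85 g/cm³ = 433.8 g·m⁻²·a⁻¹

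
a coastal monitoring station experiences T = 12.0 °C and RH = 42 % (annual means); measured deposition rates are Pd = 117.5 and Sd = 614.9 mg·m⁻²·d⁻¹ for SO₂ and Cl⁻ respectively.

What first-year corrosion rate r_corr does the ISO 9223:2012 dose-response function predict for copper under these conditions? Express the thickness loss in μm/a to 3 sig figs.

r_corr = 0.660 μm/a

copper: T>10 °C ⇒ hinge -0.080·(12.0−10) = -0.1600
  SO₂ term: 0.0053·117.5^0.26·exp(0.059·42-0.1600) = 0.1859
  Sd branch = 0.01025·Sd^0.27·e^(0.036·RH+0.049·T) = 0.4739 μm/a
  sum: 0.1859 + 0.4739 → r_corr = 0.6598 μm/a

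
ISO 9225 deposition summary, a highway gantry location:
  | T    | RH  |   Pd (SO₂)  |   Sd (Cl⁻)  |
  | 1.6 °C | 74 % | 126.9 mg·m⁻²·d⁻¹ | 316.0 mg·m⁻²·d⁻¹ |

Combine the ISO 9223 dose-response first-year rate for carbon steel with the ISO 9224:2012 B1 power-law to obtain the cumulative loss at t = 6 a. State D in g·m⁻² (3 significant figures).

carbon steel: T≤10 °C ⇒ hinge +0.150·(1.6−10) = -1.2600
  SO₂ term: 1.77·126.9^0.52·exp(0.02·74-1.2600) = 27.37
  Cl⁻ term: 0.102·316.0^0.62·exp(0.033·74+0.04·1.6) = 44.34
  sum: 27.37 + 44.34 → r_corr = 71.71 μm/a
ISO 9224: D(t) = r_corr · t^b with b = 0.523 (carbon steel, B1)
  D(6) = 71.71 × 6^0.523 = 71.71 × 2.553 = 183 μm
  Mass loss = 183 μm × 7.85 g/cm³ = 1437 g·m⁻²

D(6) = 1.44e+03 g·m⁻²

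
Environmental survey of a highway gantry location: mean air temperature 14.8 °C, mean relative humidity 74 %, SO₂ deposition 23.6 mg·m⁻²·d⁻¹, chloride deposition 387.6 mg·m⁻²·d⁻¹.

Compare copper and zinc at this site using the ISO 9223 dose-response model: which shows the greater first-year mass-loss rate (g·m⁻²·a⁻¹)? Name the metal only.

copper: temperature factor f = -0.080·(4.8) = -0.3840
  SO₂ term: 0.0053·23.6^0.26·exp(0.059·74-0.3840) = 0.6465
  Cl⁻ term: 0.01025·387.6^0.27·exp(0.036·74+0.049·14.8) = 1.519
  r_corr = 0.6465 + 1.519 = 2.165 μm/a
  mass loss = 2.165 μm/a × 8.96 g/cm³ = 19.4 g·m⁻²·a⁻¹
zinc: temperature factor f = -0.071·(4.8) = -0.3408
  SO₂ term: 0.0129·23.6^0.44·exp(0.046·74-0.3408) = 1.109
  Cl⁻ term: 0.0175·387.6^0.57·exp(0.008·74+0.085·14.8) = 3.326
  r_corr = 1.109 + 3.326 = 4.435 μm/a
  mass loss = 4.435 μm/a × 7.14 g/cm³ = 31.66 g·m⁻²·a⁻¹
Ordering by g·m⁻²·a⁻¹: zinc (31.7) > copper (19.4)

zinc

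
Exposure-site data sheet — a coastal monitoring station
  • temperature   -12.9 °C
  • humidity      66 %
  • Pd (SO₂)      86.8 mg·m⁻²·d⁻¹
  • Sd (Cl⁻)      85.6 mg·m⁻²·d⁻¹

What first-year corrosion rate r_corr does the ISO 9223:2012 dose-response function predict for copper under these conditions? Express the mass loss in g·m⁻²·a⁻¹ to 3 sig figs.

copper: f(T) = +0.126·(T−10) [T≤10 °C] = -2.8854
  Pd branch = 0.0053·Pd^0.26·e^(0.059·RH+f) = 0.04638 μm/a
  Cl⁻ term: 0.01025·85.6^0.27·exp(0.036·66+0.049·-12.9) = 0.1949
  sum: 0.04638 + 0.1949 → r_corr = 0.2413 μm/a
Convert to mass loss: 0.2413 μm/a × 8.96 g/cm³ = 2.162 g·m⁻²·a⁻¹

r_corr = 2.16 g·m⁻²·a⁻¹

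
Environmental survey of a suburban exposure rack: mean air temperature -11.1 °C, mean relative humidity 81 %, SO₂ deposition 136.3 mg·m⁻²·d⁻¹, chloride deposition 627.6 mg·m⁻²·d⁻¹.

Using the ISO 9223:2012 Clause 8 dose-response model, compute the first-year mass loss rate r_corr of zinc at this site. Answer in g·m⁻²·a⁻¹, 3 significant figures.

zinc: temperature factor f = +0.038·(-21.1) = -0.8018
  SO₂ term: 0.0129·136.3^0.44·exp(0.046·81-0.8018) = 2.088
  Sd branch = 0.0175·Sd^0.57·e^(0.008·RH+0.085·T) = 0.5121 μm/a
  r_corr = 2.088 + 0.5121 = 2.6 μm/a
Convert to mass loss: 2.6 μm/a × 7.14 g/cm³ = 18.56 g·m⁻²·a⁻¹

r_corr = 18.6 g·m⁻²·a⁻¹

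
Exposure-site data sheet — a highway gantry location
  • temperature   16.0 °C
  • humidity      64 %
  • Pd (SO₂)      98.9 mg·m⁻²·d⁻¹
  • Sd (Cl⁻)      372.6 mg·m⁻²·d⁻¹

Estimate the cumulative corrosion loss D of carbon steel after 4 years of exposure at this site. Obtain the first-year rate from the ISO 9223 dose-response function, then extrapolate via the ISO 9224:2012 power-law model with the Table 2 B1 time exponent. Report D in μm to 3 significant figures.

D(4) = 233 μm

carbon steel: T>10 °C ⇒ hinge -0.054·(16.0−10) = -0.3240
  Pd branch = 1.77·Pd^0.52·e^(0.02·RH+f) = 50.2 μm/a
  Sd branch = 0.102·Sd^0.62·e^(0.033·RH+0.04·T) = 62.8 μm/a
  r_corr = 50.2 + 62.8 = 113 μm/a
ISO 9224: D(t) = r_corr · t^b with b = 0.523 (carbon steel, B1)
  D(4) = 113 × 4^0.523 = 113 × 2.065 = 233.3 μm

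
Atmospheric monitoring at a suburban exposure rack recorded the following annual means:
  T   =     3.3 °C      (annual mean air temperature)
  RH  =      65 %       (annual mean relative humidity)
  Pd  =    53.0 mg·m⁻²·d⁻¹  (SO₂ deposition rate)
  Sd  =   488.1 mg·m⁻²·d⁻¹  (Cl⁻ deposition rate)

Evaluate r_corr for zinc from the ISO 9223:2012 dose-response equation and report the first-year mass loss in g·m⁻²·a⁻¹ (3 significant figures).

zinc: T≤10 °C ⇒ hinge +0.038·(3.3−10) = -0.2546
  Pd branch = 0.0129·Pd^0.44·e^(0.046·RH+f) = 1.141 μm/a
  Sd branch = 0.0175·Sd^0.57·e^(0.008·RH+0.085·T) = 1.328 μm/a
  r_corr = 1.141 + 1.328 = 2.469 μm/a
Convert to mass loss: 2.469 μm/a × 7.14 g/cm³ = 17.63 g·m⁻²·a⁻¹

r_corr = 17.6 g·m⁻²·a⁻¹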